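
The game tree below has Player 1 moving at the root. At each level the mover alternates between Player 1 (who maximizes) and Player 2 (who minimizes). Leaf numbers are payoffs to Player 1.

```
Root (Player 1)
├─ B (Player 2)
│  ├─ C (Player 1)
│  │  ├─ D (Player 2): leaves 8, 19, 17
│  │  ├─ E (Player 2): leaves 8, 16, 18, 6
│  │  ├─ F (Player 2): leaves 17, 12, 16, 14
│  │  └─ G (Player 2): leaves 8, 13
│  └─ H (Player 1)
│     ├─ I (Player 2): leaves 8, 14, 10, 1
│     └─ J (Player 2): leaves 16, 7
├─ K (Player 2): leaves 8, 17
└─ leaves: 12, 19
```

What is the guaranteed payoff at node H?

7

I: min(8, 14, 10, 1) = 1
J: min(16, 7) = 7
H: max(1, 7) = 7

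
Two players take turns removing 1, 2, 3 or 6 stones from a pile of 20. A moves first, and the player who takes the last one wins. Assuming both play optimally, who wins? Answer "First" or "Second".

Second

W/L table (W = player to move can force a win):
i:   0  1  2  3  4  5  6  7  8  9 10 11 12 13 14 15 16 17 18 19 20
     L  W  W  W  L  W  W  W  L  W  W  W  L  W  W  W  L  W  W  W  L
Position 20 is L, so the second player wins.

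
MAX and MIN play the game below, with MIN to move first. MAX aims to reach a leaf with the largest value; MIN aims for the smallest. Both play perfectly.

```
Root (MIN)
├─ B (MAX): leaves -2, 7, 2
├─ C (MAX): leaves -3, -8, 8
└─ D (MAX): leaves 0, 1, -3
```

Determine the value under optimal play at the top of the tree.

1

B (MAX): max(-2, 7, 2) = 7
C (MAX): max(-3, -8, 8) = 8
D (MAX): max(0, 1, -3) = 1
Root (MIN): min(7, 8, 1) = 1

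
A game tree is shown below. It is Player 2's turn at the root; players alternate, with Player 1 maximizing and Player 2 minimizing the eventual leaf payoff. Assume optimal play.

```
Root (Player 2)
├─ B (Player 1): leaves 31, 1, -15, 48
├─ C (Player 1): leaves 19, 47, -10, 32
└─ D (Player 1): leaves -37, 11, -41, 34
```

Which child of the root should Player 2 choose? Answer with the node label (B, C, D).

B (Player 1): max(31, 1, -15, 48) = 48
C (Player 1): max(19, 47, -10, 32) = 47
D (Player 1): max(-37, 11, -41, 34) = 34
Root (Player 2): min(48, 47, 34) = 34
Player 2 picks the child with the lowest value: D (value 34).

D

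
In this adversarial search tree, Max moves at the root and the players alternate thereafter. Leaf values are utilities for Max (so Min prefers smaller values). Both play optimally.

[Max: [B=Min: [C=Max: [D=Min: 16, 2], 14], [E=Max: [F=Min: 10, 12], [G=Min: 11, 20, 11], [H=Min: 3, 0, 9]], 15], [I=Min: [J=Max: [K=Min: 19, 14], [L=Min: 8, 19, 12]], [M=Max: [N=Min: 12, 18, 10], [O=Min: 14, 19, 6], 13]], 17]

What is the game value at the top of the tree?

17

D (Min): min(16, 2) = 2
C (Max): max(2, 14) = 14
F (Min): min(10, 12) = 10
G (Min): min(11, 20, 11) = 11
H (Min): min(3, 0, 9) = 0
E (Max): max(10, 11, 0) = 11
B (Min): min(14, 11, 15) = 11
K (Min): min(19, 14) = 14
L (Min): min(8, 19, 12) = 8
J (Max): max(14, 8) = 14
N (Min): min(12, 18, 10) = 10
O (Min): min(14, 19, 6) = 6
M (Max): max(10, 6, 13) = 13
I (Min): min(14, 13) = 13
Root (Max): max(11, 13, 17) = 17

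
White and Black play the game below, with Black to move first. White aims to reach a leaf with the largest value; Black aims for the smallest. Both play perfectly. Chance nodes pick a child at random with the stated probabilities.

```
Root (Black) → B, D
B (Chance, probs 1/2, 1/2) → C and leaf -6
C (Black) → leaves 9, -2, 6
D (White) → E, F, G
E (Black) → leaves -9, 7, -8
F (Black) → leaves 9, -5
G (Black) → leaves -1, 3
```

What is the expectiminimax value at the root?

C (Black): min(9, -2, 6) = -2
B (Chance): 1/2·-2 + 1/2·-6 = -4
E (Black): min(-9, 7, -8) = -9
F (Black): min(9, -5) = -5
G (Black): min(-1, 3) = -1
D (White): max(-9, -5, -1) = -1
Root (Black): min(-4, -1) = -4

-4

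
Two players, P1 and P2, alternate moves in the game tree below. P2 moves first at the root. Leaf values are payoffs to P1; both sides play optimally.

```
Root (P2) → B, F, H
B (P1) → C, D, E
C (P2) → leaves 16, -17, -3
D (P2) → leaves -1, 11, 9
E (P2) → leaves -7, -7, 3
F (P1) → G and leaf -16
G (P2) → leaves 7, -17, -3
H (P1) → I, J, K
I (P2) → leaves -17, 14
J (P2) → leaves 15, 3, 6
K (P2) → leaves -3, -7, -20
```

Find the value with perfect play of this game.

-16

C (P2): min(16, -17, -3) = -17
D (P2): min(-1, 11, 9) = -1
E (P2): min(-7, -7, 3) = -7
B (P1): max(-17, -1, -7) = -1
G (P2): min(7, -17, -3) = -17
F (P1): max(-17, -16) = -16
I (P2): min(-17, 14) = -17
J (P2): min(15, 3, 6) = 3
K (P2): min(-3, -7, -20) = -20
H (P1): max(-17, 3, -20) = 3
Root (P2): min(-1, -16, 3) = -16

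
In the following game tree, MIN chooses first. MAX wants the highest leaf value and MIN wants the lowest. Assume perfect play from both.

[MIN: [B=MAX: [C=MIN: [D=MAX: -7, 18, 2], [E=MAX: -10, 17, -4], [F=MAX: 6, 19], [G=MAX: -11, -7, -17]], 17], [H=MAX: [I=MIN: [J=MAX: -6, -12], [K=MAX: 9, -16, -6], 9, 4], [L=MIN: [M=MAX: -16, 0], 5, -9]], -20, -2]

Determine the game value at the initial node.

D (MAX): max(-7, 18, 2) = 18
E (MAX): max(-10, 17, -4) = 17
F (MAX): max(6, 19) = 19
G (MAX): max(-11, -7, -17) = -7
C (MIN): min(18, 17, 19, -7) = -7
B (MAX): max(-7, 17) = 17
J (MAX): max(-6, -12) = -6
K (MAX): max(9, -16, -6) = 9
I (MIN): min(-6, 9, 9, 4) = -6
M (MAX): max(-16, 0) = 0
L (MIN): min(0, 5, -9) = -9
H (MAX): max(-6, -9) = -6
Root (MIN): min(17, -6, -20, -2) = -20

-20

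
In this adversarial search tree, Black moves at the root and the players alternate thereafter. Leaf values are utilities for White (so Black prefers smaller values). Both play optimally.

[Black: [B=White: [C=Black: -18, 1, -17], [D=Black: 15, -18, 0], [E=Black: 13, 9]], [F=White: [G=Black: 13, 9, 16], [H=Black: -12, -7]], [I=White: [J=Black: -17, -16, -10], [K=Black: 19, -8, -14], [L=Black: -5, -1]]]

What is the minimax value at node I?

J: min(-17, -16, -10) = -17
K: min(19, -8, -14) = -14
L: min(-5, -1) = -5
I: max(-17, -14, -5) = -5

-5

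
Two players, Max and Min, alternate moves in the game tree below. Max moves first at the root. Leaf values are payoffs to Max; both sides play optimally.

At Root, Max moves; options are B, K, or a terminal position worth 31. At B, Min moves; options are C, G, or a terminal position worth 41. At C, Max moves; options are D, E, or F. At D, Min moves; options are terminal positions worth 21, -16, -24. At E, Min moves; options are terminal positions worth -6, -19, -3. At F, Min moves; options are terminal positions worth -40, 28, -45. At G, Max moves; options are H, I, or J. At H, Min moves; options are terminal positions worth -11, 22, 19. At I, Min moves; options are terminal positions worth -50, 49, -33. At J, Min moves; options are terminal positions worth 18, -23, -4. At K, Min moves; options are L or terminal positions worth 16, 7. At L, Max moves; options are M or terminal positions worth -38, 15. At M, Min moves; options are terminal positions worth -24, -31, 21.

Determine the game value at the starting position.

31

D (Min): min(21, -16, -24) = -24
E (Min): min(-6, -19, -3) = -19
F (Min): min(-40, 28, -45) = -45
C (Max): max(-24, -19, -45) = -19
H (Min): min(-11, 22, 19) = -11
I (Min): min(-50, 49, -33) = -50
J (Min): min(18, -23, -4) = -23
G (Max): max(-11, -50, -23) = -11
B (Min): min(-19, -11, 41) = -19
M (Min): min(-24, -31, 21) = -31
L (Max): max(-31, -38, 15) = 15
K (Min): min(15, 16, 7) = 7
Root (Max): max(-19, 7, 31) = 31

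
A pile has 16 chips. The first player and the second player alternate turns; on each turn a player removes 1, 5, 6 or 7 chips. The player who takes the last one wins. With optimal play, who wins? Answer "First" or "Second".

Second

Mark each pile size as W (mover wins) or L (mover loses):
i:   0  1  2  3  4  5  6  7  8  9 10 11 12 13 14 15 16
     L  W  L  W  L  W  W  W  W  W  W  W  L  W  L  W  L
Position 16 is L, so the second player wins.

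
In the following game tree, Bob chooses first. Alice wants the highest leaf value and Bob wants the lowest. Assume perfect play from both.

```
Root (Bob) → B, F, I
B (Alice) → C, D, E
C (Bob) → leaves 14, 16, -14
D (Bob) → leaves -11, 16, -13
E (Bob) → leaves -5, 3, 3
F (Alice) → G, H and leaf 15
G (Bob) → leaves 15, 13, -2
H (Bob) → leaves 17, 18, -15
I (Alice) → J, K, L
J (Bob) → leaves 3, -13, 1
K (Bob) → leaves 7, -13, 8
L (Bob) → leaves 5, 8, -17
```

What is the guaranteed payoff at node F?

15

G: min(15, 13, -2) = -2
H: min(17, 18, -15) = -15
F: max(-2, -15, 15) = 15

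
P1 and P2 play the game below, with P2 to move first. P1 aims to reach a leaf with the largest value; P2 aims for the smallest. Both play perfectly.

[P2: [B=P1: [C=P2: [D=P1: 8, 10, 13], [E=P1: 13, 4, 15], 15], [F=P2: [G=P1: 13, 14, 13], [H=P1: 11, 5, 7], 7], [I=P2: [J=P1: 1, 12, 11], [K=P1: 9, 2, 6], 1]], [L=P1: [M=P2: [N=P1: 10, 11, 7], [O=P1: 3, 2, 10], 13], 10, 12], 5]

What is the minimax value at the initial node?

D (P1): max(8, 10, 13) = 13
E (P1): max(13, 4, 15) = 15
C (P2): min(13, 15, 15) = 13
G (P1): max(13, 14, 13) = 14
H (P1): max(11, 5, 7) = 11
F (P2): min(14, 11, 7) = 7
J (P1): max(1, 12, 11) = 12
K (P1): max(9, 2, 6) = 9
I (P2): min(12, 9, 1) = 1
B (P1): max(13, 7, 1) = 13
N (P1): max(10, 11, 7) = 11
O (P1): max(3, 2, 10) = 10
M (P2): min(11, 10, 13) = 10
L (P1): max(10, 10, 12) = 12
Root (P2): min(13, 12, 5) = 5

5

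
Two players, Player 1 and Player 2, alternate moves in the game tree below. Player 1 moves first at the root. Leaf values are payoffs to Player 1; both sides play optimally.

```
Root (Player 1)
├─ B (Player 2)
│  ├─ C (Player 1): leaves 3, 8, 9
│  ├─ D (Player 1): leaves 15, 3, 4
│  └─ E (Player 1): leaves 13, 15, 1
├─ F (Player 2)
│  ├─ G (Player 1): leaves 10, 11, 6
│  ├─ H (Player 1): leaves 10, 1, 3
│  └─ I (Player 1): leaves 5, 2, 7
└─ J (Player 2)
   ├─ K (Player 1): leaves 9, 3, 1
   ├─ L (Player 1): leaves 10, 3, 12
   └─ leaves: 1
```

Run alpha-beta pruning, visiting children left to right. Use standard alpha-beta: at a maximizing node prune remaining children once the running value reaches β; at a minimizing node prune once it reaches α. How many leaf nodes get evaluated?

17

C [α=-∞,β=+∞]: v=9
D [α=-∞,β=9]: v=15 after child 1 ≥ β → β-cutoff, skip 2
E [α=-∞,β=9]: v=13 after child 1 ≥ β → β-cutoff, skip 2
B [α=-∞,β=+∞]: v=9
G [α=9,β=+∞]: v=11
H [α=9,β=11]: v=10
I [α=9,β=10]: v=7
F [α=9,β=+∞]: v=7
K [α=9,β=+∞]: v=9
J [α=9,β=+∞]: v=9 after child 1 ≤ α → α-cutoff, skip 2
Root [α=-∞,β=+∞]: v=9
Leaves evaluated: 17 of 25.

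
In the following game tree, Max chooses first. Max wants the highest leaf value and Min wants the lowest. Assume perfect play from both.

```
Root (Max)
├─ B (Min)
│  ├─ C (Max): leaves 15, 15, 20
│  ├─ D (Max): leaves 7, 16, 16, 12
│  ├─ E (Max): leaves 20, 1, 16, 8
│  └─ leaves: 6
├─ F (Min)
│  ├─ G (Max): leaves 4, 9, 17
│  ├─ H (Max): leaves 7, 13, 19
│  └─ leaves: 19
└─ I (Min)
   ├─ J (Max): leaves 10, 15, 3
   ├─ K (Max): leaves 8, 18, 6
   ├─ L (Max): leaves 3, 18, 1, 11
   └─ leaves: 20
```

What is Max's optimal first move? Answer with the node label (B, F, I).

F

C (Max): max(15, 15, 20) = 20
D (Max): max(7, 16, 16, 12) = 16
E (Max): max(20, 1, 16, 8) = 20
B (Min): min(20, 16, 20, 6) = 6
G (Max): max(4, 9, 17) = 17
H (Max): max(7, 13, 19) = 19
F (Min): min(17, 19, 19) = 17
J (Max): max(10, 15, 3) = 15
K (Max): max(8, 18, 6) = 18
L (Max): max(3, 18, 1, 11) = 18
I (Min): min(15, 18, 18, 20) = 15
Root (Max): max(6, 17, 15) = 17
Max picks the child with the highest value: F (value 17).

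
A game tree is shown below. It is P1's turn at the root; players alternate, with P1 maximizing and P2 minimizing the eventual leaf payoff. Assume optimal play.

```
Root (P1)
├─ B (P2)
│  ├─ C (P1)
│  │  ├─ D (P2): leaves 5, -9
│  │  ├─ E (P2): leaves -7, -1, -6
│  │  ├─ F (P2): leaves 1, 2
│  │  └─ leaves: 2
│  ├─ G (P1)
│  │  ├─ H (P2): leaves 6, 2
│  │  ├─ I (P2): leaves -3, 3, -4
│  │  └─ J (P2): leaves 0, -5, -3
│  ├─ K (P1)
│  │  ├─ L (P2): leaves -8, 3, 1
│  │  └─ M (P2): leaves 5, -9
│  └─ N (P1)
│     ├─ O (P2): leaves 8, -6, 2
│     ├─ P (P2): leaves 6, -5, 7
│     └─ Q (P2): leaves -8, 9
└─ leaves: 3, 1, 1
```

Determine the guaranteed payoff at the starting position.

3

D (P2): min(5, -9) = -9
E (P2): min(-7, -1, -6) = -7
F (P2): min(1, 2) = 1
C (P1): max(-9, -7, 1, 2) = 2
H (P2): min(6, 2) = 2
I (P2): min(-3, 3, -4) = -4
J (P2): min(0, -5, -3) = -5
G (P1): max(2, -4, -5) = 2
L (P2): min(-8, 3, 1) = -8
M (P2): min(5, -9) = -9
K (P1): max(-8, -9) = -8
O (P2): min(8, -6, 2) = -6
P (P2): min(6, -5, 7) = -5
Q (P2): min(-8, 9) = -8
N (P1): max(-6, -5, -8) = -5
B (P2): min(2, 2, -8, -5) = -8
Root (P1): max(-8, 3, 1, 1) = 3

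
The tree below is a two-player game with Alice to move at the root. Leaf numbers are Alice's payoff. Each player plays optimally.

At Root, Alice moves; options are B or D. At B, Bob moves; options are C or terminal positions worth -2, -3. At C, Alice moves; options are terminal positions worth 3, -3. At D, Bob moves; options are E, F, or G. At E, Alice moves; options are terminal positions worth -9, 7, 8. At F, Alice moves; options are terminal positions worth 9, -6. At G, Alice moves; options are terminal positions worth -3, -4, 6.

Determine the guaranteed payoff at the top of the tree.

C (Alice): max(3, -3) = 3
B (Bob): min(3, -2, -3) = -3
E (Alice): max(-9, 7, 8) = 8
F (Alice): max(9, -6) = 9
G (Alice): max(-3, -4, 6) = 6
D (Bob): min(8, 9, 6) = 6
Root (Alice): max(-3, 6) = 6

6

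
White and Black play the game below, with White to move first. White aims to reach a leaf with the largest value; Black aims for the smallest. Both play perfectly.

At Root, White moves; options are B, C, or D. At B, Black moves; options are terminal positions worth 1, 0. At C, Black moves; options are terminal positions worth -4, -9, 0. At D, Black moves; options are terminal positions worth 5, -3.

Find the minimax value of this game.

0

B (Black): min(1, 0) = 0
C (Black): min(-4, -9, 0) = -9
D (Black): min(5, -3) = -3
Root (White): max(0, -9, -3) = 0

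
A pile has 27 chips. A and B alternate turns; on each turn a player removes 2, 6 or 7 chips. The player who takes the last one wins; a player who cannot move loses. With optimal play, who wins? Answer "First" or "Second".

W/L table (W = player to move can force a win):
i:   0  1  2  3  4  5  6  7  8  9 10 11 12 13 14 15 16 17 18 19 20 21 22 23 24 25 26 27
     L  L  W  W  L  L  W  W  W  L  W  W  W  L  L  W  W  L  L  W  W  W  L  W  W  W  L  L
Position 27 is L, so the second player wins.

Second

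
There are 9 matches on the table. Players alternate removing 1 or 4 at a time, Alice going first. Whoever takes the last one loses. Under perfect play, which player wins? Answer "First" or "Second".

First

Compute winning (W) and losing (L) positions by backward induction:
i:   0  1  2  3  4  5  6  7  8  9
     W  L  W  L  W  W  L  W  L  W
Position 9 is W, so the first player wins.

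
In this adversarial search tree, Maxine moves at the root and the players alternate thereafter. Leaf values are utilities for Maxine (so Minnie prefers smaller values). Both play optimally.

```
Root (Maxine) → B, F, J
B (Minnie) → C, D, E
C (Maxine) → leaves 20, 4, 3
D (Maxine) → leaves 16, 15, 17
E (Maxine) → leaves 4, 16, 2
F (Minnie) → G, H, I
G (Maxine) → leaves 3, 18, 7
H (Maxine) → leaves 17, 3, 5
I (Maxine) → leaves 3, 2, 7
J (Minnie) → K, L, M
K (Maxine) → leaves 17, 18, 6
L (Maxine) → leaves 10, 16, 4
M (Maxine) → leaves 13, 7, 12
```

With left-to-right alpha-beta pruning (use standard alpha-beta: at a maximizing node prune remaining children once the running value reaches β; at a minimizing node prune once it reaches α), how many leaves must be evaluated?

24

C [α=-∞,β=+∞]: v=20
D [α=-∞,β=20]: v=17
E [α=-∞,β=17]: v=16
B [α=-∞,β=+∞]: v=16
G [α=16,β=+∞]: v=18
H [α=16,β=18]: v=17
I [α=16,β=17]: v=7
F [α=16,β=+∞]: v=7
K [α=16,β=+∞]: v=18
L [α=16,β=18]: v=16
J [α=16,β=+∞]: v=16 after child 2 ≤ α → α-cutoff, skip 1
Root [α=-∞,β=+∞]: v=16
Leaves evaluated: 24 of 27.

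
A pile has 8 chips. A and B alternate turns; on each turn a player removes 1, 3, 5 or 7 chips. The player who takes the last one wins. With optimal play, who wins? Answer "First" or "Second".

Second

Compute winning (W) and losing (L) positions by backward induction:
i:   0  1  2  3  4  5  6  7  8
     L  W  L  W  L  W  L  W  L
Position 8 is L, so the second player wins.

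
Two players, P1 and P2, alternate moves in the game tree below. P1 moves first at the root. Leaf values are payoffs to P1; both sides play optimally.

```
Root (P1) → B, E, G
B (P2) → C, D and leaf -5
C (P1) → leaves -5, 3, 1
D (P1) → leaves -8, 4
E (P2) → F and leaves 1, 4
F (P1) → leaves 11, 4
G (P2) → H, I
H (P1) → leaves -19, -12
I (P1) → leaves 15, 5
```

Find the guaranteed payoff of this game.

C (P1): max(-5, 3, 1) = 3
D (P1): max(-8, 4) = 4
B (P2): min(3, 4, -5) = -5
F (P1): max(11, 4) = 11
E (P2): min(11, 1, 4) = 1
H (P1): max(-19, -12) = -12
I (P1): max(15, 5) = 15
G (P2): min(-12, 15) = -12
Root (P1): max(-5, 1, -12) = 1

1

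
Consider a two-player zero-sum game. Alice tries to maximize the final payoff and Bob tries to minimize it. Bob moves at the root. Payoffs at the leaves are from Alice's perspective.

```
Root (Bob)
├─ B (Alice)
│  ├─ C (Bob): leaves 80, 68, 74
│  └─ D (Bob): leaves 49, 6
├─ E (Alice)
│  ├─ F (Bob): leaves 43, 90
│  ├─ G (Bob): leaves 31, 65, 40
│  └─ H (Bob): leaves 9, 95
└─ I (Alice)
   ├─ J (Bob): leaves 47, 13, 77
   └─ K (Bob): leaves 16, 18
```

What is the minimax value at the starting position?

C (Bob): min(80, 68, 74) = 68
D (Bob): min(49, 6) = 6
B (Alice): max(68, 6) = 68
F (Bob): min(43, 90) = 43
G (Bob): min(31, 65, 40) = 31
H (Bob): min(9, 95) = 9
E (Alice): max(43, 31, 9) = 43
J (Bob): min(47, 13, 77) = 13
K (Bob): min(16, 18) = 16
I (Alice): max(13, 16) = 16
Root (Bob): min(68, 43, 16) = 16

16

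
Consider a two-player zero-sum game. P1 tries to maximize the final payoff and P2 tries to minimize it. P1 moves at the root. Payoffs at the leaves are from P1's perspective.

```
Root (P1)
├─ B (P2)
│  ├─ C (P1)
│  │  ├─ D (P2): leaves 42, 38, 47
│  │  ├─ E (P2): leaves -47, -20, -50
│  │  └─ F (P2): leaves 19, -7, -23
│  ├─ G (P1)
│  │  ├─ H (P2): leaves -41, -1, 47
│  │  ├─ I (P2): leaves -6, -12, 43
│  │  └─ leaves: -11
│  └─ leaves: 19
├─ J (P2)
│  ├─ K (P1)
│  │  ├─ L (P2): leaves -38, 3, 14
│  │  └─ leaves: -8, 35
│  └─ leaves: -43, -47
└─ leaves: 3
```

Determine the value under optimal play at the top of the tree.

3

D (P2): min(42, 38, 47) = 38
E (P2): min(-47, -20, -50) = -50
F (P2): min(19, -7, -23) = -23
C (P1): max(38, -50, -23) = 38
H (P2): min(-41, -1, 47) = -41
I (P2): min(-6, -12, 43) = -12
G (P1): max(-41, -12, -11) = -11
B (P2): min(38, -11, 19) = -11
L (P2): min(-38, 3, 14) = -38
K (P1): max(-38, -8, 35) = 35
J (P2): min(35, -43, -47) = -47
Root (P1): max(-11, -47, 3) = 3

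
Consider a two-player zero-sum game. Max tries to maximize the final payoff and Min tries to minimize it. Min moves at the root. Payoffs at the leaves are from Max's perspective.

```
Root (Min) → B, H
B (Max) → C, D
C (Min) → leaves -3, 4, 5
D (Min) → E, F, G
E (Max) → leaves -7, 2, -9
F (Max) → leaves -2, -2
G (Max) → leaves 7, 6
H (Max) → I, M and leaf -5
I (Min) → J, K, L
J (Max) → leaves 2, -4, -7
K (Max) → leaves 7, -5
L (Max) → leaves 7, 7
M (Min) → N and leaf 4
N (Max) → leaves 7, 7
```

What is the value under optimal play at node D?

E: max(-7, 2, -9) = 2
F: max(-2, -2) = -2
G: max(7, 6) = 7
D: min(2, -2, 7) = -2

-2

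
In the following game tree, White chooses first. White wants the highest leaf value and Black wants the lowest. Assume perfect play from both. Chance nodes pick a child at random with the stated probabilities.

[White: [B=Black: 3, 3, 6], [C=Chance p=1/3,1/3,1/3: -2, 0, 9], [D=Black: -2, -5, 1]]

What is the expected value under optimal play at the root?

3

B (Black): min(3, 3, 6) = 3
C (Chance): 1/3·-2 + 1/3·0 + 1/3·9 = 2.33
D (Black): min(-2, -5, 1) = -5
Root (White): max(3, 2.33, -5) = 3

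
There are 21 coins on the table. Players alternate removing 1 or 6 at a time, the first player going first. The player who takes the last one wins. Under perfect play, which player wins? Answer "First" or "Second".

Second

i:   0  1  2  3  4  5  6  7  8  9 10 11 12 13 14 15 16 17 18 19 20 21
     L  W  L  W  L  W  W  L  W  L  W  L  W  W  L  W  L  W  L  W  W  L
Position 21 is L, so the second player wins.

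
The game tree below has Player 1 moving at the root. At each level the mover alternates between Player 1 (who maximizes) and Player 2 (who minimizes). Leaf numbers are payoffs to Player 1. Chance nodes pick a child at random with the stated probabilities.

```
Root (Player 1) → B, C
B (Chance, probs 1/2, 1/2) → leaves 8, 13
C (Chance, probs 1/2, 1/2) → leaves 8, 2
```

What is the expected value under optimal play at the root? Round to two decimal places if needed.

10.5

B (Chance): 1/2·8 + 1/2·13 = 10.5
C (Chance): 1/2·8 + 1/2·2 = 5
Root (Player 1): max(10.5, 5) = 10.5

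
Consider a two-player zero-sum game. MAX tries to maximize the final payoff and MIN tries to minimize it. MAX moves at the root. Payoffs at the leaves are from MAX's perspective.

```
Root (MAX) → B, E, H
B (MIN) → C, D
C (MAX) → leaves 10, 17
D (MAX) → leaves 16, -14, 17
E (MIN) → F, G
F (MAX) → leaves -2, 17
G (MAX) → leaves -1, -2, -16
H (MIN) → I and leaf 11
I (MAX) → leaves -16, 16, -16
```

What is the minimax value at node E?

F: max(-2, 17) = 17
G: max(-1, -2, -16) = -1
E: min(17, -1) = -1

-1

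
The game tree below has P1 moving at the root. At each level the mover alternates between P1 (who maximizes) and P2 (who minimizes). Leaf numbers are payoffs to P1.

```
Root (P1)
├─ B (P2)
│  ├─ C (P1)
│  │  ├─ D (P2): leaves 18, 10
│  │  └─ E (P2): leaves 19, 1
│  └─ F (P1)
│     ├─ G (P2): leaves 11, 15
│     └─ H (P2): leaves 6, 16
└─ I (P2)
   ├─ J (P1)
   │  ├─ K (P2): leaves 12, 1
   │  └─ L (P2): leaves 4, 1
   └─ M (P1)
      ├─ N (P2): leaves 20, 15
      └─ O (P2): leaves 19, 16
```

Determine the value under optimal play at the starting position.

10

D (P2): min(18, 10) = 10
E (P2): min(19, 1) = 1
C (P1): max(10, 1) = 10
G (P2): min(11, 15) = 11
H (P2): min(6, 16) = 6
F (P1): max(11, 6) = 11
B (P2): min(10, 11) = 10
K (P2): min(12, 1) = 1
L (P2): min(4, 1) = 1
J (P1): max(1, 1) = 1
N (P2): min(20, 15) = 15
O (P2): min(19, 16) = 16
M (P1): max(15, 16) = 16
I (P2): min(1, 16) = 1
Root (P1): max(10, 1) = 10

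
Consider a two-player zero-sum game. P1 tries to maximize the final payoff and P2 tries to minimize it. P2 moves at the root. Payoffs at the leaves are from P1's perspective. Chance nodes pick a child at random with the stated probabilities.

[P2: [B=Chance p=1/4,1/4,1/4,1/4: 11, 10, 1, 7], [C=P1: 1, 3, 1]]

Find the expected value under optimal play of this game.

3

B (Chance): 1/4·11 + 1/4·10 + 1/4·1 + 1/4·7 = 7.25
C (P1): max(1, 3, 1) = 3
Root (P2): min(7.25, 3) = 3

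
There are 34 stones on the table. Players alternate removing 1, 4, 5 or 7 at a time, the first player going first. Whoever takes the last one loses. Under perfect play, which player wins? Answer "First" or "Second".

W/L table (W = player to move can force a win):
i:   0  1  2  3  4  5  6  7  8  9 10 11 12 13 14 15 16 17 18 19 20 21 22 23 24 25 26 27 28 29 30 31 32 33 34
     W  L  W  L  W  W  W  W  W  L  W  L  W  W  W  W  W  L  W  L  W  W  W  W  W  L  W  L  W  W  W  W  W  L  W
Position 34 is W, so the first player wins.

First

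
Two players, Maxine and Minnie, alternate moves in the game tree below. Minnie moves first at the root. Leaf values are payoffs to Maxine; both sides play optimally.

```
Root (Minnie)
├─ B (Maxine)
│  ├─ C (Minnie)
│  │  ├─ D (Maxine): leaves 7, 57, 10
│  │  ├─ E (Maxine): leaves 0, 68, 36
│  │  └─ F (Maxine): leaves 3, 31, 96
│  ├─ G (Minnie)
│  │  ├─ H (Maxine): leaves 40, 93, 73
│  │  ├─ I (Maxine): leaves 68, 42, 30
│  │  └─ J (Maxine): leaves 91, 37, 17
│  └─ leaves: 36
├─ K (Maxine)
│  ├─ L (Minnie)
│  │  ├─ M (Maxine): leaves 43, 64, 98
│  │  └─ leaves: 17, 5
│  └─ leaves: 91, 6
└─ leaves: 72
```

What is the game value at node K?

91

M: max(43, 64, 98) = 98
L: min(98, 17, 5) = 5
K: max(5, 91, 6) = 91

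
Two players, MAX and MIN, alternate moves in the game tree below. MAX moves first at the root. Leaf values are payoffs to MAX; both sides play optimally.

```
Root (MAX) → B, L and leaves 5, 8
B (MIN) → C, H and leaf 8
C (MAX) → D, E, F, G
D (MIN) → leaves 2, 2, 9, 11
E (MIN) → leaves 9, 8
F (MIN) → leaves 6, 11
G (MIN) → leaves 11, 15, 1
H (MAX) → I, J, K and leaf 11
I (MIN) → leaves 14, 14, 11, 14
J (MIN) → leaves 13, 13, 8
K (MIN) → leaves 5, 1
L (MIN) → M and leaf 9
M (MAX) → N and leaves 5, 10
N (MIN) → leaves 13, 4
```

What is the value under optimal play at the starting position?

9

D (MIN): min(2, 2, 9, 11) = 2
E (MIN): min(9, 8) = 8
F (MIN): min(6, 11) = 6
G (MIN): min(11, 15, 1) = 1
C (MAX): max(2, 8, 6, 1) = 8
I (MIN): min(14, 14, 11, 14) = 11
J (MIN): min(13, 13, 8) = 8
K (MIN): min(5, 1) = 1
H (MAX): max(11, 8, 1, 11) = 11
B (MIN): min(8, 11, 8) = 8
N (MIN): min(13, 4) = 4
M (MAX): max(4, 5, 10) = 10
L (MIN): min(10, 9) = 9
Root (MAX): max(8, 9, 5, 8) = 9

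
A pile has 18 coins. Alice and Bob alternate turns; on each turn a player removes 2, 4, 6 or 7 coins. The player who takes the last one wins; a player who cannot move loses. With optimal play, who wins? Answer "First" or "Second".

Second

Mark each pile size as W (mover wins) or L (mover loses):
i:   0  1  2  3  4  5  6  7  8  9 10 11 12 13 14 15 16 17 18
     L  L  W  W  W  W  W  W  W  L  L  W  W  W  W  W  W  W  L
Position 18 is L, so the second player wins.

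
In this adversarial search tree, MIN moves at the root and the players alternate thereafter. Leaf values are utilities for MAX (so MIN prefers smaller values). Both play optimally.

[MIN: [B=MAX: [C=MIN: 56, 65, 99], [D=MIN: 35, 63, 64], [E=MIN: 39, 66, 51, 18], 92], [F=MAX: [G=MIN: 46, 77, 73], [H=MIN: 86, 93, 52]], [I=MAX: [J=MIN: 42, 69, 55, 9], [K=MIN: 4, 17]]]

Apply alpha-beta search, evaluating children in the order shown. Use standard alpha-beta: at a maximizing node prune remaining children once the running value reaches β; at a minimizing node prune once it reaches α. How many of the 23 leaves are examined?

17

C [α=-∞,β=+∞]: v=56
D [α=56,β=+∞]: v=35 after child 1 ≤ α → α-cutoff, skip 2
E [α=56,β=+∞]: v=39 after child 1 ≤ α → α-cutoff, skip 3
B [α=-∞,β=+∞]: v=92
G [α=-∞,β=92]: v=46
H [α=46,β=92]: v=52
F [α=-∞,β=92]: v=52
J [α=-∞,β=52]: v=9
K [α=9,β=52]: v=4 after child 1 ≤ α → α-cutoff, skip 1
I [α=-∞,β=52]: v=9
Root [α=-∞,β=+∞]: v=9
Leaves evaluated: 17 of 23.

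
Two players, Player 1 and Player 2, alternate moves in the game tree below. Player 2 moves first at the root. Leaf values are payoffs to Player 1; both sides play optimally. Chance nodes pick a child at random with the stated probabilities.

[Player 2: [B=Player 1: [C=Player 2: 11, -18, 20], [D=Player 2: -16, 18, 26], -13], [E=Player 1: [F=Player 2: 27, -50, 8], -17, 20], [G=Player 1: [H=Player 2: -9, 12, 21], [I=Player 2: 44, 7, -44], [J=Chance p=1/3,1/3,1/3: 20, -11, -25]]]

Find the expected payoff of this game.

C (Player 2): min(11, -18, 20) = -18
D (Player 2): min(-16, 18, 26) = -16
B (Player 1): max(-18, -16, -13) = -13
F (Player 2): min(27, -50, 8) = -50
E (Player 1): max(-50, -17, 20) = 20
H (Player 2): min(-9, 12, 21) = -9
I (Player 2): min(44, 7, -44) = -44
J (Chance): 1/3·20 + 1/3·-11 + 1/3·-25 = -5.33
G (Player 1): max(-9, -44, -5.33) = -5.33
Root (Player 2): min(-13, 20, -5.33) = -13

-13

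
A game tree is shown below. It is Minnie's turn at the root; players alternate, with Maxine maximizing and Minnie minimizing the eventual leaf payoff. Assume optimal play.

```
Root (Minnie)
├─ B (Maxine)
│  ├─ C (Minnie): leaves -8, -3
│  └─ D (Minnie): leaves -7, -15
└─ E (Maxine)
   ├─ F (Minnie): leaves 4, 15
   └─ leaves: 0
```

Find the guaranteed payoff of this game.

-8

C (Minnie): min(-8, -3) = -8
D (Minnie): min(-7, -15) = -15
B (Maxine): max(-8, -15) = -8
F (Minnie): min(4, 15) = 4
E (Maxine): max(4, 0) = 4
Root (Minnie): min(-8, 4) = -8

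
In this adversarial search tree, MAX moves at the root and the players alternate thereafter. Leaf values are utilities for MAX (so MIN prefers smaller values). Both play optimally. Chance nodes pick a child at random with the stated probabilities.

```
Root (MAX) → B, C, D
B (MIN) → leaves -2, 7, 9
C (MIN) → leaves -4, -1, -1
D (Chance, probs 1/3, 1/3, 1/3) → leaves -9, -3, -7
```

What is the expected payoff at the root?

B (MIN): min(-2, 7, 9) = -2
C (MIN): min(-4, -1, -1) = -4
D (Chance): 1/3·-9 + 1/3·-3 + 1/3·-7 = -6.33
Root (MAX): max(-2, -4, -6.33) = -2

-2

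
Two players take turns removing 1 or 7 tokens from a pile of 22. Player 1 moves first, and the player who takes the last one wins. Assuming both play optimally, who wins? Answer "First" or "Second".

Second

Compute winning (W) and losing (L) positions by backward induction:
i:   0  1  2  3  4  5  6  7  8  9 10 11 12 13 14 15 16 17 18 19 20 21 22
     L  W  L  W  L  W  L  W  L  W  L  W  L  W  L  W  L  W  L  W  L  W  L
Position 22 is L, so the second player wins.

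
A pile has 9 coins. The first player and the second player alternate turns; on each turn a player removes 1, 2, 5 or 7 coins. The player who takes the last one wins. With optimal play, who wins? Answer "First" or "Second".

Mark each pile size as W (mover wins) or L (mover loses):
i:   0  1  2  3  4  5  6  7  8  9
     L  W  W  L  W  W  L  W  W  L
Position 9 is L, so the second player wins.

Second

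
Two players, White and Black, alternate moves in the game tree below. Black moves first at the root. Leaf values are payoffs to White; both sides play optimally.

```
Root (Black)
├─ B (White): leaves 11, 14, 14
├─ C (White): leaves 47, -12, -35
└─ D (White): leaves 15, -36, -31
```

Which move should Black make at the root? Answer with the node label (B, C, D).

B (White): max(11, 14, 14) = 14
C (White): max(47, -12, -35) = 47
D (White): max(15, -36, -31) = 15
Root (Black): min(14, 47, 15) = 14
Black picks the child with the lowest value: B (value 14).

B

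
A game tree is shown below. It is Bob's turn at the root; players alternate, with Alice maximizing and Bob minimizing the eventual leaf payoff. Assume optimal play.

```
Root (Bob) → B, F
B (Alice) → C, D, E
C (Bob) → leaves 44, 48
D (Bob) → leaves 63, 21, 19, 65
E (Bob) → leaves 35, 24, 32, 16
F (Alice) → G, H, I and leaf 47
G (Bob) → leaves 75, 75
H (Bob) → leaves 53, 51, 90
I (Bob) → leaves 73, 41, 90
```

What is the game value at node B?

44

C: min(44, 48) = 44
D: min(63, 21, 19, 65) = 19
E: min(35, 24, 32, 16) = 16
B: max(44, 19, 16) = 44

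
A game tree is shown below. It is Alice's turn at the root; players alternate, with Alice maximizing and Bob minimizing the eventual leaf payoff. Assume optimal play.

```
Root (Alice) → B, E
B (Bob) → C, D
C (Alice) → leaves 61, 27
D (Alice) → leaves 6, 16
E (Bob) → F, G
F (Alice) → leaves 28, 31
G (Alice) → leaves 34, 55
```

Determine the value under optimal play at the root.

C (Alice): max(61, 27) = 61
D (Alice): max(6, 16) = 16
B (Bob): min(61, 16) = 16
F (Alice): max(28, 31) = 31
G (Alice): max(34, 55) = 55
E (Bob): min(31, 55) = 31
Root (Alice): max(16, 31) = 31

31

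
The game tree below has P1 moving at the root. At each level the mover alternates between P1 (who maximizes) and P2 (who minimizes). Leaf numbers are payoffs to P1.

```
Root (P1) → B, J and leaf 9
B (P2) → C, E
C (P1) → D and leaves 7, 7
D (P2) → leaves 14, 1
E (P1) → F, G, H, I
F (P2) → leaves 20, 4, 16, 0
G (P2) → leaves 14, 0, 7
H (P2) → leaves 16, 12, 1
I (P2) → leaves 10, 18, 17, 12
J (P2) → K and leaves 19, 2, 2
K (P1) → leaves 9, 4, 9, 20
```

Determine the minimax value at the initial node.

D (P2): min(14, 1) = 1
C (P1): max(1, 7, 7) = 7
F (P2): min(20, 4, 16, 0) = 0
G (P2): min(14, 0, 7) = 0
H (P2): min(16, 12, 1) = 1
I (P2): min(10, 18, 17, 12) = 10
E (P1): max(0, 0, 1, 10) = 10
B (P2): min(7, 10) = 7
K (P1): max(9, 4, 9, 20) = 20
J (P2): min(20, 19, 2, 2) = 2
Root (P1): max(7, 2, 9) = 9

9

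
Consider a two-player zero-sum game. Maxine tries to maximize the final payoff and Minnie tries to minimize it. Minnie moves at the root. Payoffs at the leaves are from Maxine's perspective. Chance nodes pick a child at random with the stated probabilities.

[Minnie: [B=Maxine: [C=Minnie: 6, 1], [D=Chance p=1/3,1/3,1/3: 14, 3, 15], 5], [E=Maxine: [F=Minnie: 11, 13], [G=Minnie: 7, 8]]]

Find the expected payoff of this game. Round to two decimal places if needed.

10.67

C (Minnie): min(6, 1) = 1
D (Chance): 1/3·14 + 1/3·3 + 1/3·15 = 10.67
B (Maxine): max(1, 10.67, 5) = 10.67
F (Minnie): min(11, 13) = 11
G (Minnie): min(7, 8) = 7
E (Maxine): max(11, 7) = 11
Root (Minnie): min(10.67, 11) = 10.67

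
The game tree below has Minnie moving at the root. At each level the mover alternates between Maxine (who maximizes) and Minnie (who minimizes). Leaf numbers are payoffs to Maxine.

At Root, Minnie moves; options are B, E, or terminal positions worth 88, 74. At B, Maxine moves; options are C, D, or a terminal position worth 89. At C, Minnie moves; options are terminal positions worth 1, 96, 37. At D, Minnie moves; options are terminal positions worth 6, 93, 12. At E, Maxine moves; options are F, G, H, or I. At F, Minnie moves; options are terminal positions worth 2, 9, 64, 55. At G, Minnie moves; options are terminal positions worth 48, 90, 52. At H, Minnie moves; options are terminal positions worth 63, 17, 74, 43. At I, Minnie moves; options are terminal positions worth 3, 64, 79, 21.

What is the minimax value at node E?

F: min(2, 9, 64, 55) = 2
G: min(48, 90, 52) = 48
H: min(63, 17, 74, 43) = 17
I: min(3, 64, 79, 21) = 3
E: max(2, 48, 17, 3) = 48

48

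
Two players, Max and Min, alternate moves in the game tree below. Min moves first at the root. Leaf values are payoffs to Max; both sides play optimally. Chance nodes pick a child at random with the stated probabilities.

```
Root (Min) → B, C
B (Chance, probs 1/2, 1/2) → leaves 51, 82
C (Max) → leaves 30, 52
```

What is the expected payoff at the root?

52

B (Chance): 1/2·51 + 1/2·82 = 66.5
C (Max): max(30, 52) = 52
Root (Min): min(66.5, 52) = 52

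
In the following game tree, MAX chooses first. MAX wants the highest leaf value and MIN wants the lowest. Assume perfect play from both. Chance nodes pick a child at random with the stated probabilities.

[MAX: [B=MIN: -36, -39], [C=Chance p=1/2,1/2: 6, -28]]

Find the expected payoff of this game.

-11

B (MIN): min(-36, -39) = -39
C (Chance): 1/2·6 + 1/2·-28 = -11
Root (MAX): max(-39, -11) = -11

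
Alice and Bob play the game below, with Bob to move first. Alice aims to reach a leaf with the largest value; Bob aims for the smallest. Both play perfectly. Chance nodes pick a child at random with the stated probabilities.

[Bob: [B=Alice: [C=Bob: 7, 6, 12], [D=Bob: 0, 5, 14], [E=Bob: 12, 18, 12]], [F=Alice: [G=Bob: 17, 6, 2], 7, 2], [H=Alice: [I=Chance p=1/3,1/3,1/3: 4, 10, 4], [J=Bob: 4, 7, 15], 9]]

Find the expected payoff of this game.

7

C (Bob): min(7, 6, 12) = 6
D (Bob): min(0, 5, 14) = 0
E (Bob): min(12, 18, 12) = 12
B (Alice): max(6, 0, 12) = 12
G (Bob): min(17, 6, 2) = 2
F (Alice): max(2, 7, 2) = 7
I (Chance): 1/3·4 + 1/3·10 + 1/3·4 = 6
J (Bob): min(4, 7, 15) = 4
H (Alice): max(6, 4, 9) = 9
Root (Bob): min(12, 7, 9) = 7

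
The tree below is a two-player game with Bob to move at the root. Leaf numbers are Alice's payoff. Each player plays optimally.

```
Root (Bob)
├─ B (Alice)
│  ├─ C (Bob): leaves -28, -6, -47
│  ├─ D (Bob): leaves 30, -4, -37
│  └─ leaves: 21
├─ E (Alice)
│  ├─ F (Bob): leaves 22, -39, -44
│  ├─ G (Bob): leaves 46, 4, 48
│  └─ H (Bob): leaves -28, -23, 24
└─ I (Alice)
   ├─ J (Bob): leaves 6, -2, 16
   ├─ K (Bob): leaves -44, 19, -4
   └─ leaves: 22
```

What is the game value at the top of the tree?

C (Bob): min(-28, -6, -47) = -47
D (Bob): min(30, -4, -37) = -37
B (Alice): max(-47, -37, 21) = 21
F (Bob): min(22, -39, -44) = -44
G (Bob): min(46, 4, 48) = 4
H (Bob): min(-28, -23, 24) = -28
E (Alice): max(-44, 4, -28) = 4
J (Bob): min(6, -2, 16) = -2
K (Bob): min(-44, 19, -4) = -44
I (Alice): max(-2, -44, 22) = 22
Root (Bob): min(21, 4, 22) = 4

4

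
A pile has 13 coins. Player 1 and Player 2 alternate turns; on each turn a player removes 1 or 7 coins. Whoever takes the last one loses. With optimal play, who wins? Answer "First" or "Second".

Second

i:   0  1  2  3  4  5  6  7  8  9 10 11 12 13
     W  L  W  L  W  L  W  L  W  L  W  L  W  L
Position 13 is L, so the second player wins.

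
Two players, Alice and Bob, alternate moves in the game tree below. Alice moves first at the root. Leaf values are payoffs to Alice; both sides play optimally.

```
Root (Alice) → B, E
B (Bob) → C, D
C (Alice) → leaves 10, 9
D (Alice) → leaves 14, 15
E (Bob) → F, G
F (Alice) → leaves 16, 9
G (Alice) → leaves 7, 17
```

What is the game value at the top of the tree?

C (Alice): max(10, 9) = 10
D (Alice): max(14, 15) = 15
B (Bob): min(10, 15) = 10
F (Alice): max(16, 9) = 16
G (Alice): max(7, 17) = 17
E (Bob): min(16, 17) = 16
Root (Alice): max(10, 16) = 16

16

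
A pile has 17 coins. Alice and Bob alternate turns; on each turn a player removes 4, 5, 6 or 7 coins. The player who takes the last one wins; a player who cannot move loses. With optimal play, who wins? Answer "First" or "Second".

Mark each pile size as W (mover wins) or L (mover loses):
i:   0  1  2  3  4  5  6  7  8  9 10 11 12 13 14 15 16 17
     L  L  L  L  W  W  W  W  W  W  W  L  L  L  L  W  W  W
Position 17 is W, so the first player wins.

First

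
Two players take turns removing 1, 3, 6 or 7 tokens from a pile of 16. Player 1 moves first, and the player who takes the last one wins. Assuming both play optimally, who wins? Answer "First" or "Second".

Second

Mark each pile size as W (mover wins) or L (mover loses):
i:   0  1  2  3  4  5  6  7  8  9 10 11 12 13 14 15 16
     L  W  L  W  L  W  W  W  W  W  W  W  L  W  L  W  L
Position 16 is L, so the second player wins.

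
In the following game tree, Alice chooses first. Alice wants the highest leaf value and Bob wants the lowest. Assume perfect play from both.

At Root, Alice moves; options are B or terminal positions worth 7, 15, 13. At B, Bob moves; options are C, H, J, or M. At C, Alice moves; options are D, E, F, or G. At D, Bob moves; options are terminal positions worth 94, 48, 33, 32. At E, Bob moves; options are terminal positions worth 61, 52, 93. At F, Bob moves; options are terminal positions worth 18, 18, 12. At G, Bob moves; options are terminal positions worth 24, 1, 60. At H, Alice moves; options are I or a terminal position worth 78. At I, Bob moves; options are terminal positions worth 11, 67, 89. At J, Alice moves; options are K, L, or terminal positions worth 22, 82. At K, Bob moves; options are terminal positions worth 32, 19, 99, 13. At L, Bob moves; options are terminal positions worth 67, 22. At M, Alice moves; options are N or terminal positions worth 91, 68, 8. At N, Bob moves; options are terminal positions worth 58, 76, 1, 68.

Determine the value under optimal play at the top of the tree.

52

D (Bob): min(94, 48, 33, 32) = 32
E (Bob): min(61, 52, 93) = 52
F (Bob): min(18, 18, 12) = 12
G (Bob): min(24, 1, 60) = 1
C (Alice): max(32, 52, 12, 1) = 52
I (Bob): min(11, 67, 89) = 11
H (Alice): max(11, 78) = 78
K (Bob): min(32, 19, 99, 13) = 13
L (Bob): min(67, 22) = 22
J (Alice): max(13, 22, 22, 82) = 82
N (Bob): min(58, 76, 1, 68) = 1
M (Alice): max(1, 91, 68, 8) = 91
B (Bob): min(52, 78, 82, 91) = 52
Root (Alice): max(52, 7, 15, 13) = 52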